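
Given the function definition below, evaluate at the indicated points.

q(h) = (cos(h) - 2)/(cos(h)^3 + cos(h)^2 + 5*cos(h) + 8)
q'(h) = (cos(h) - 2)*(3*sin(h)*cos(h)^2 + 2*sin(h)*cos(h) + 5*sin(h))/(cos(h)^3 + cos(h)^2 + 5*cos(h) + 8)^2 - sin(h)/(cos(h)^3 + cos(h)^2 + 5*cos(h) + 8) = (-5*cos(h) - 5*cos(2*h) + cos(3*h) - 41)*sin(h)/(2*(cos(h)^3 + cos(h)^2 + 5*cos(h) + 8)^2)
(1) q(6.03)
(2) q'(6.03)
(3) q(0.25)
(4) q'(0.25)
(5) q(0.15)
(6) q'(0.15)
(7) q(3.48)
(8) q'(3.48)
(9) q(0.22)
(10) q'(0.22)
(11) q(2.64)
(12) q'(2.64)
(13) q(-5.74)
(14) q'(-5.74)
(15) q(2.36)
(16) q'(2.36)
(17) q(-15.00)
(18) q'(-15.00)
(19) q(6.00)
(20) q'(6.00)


(1) = -0.07
(2) = 0.03
(3) = -0.07
(4) = -0.03
(5) = -0.07
(6) = -0.02
(7) = -0.88
(8) = 0.61
(9) = -0.07
(10) = -0.02
(11) = -0.78
(12) = -0.69
(13) = -0.08
(14) = -0.07
(15) = -0.59
(16) = -0.61
(17) = -0.64
(18) = 0.65
(19) = -0.07
(20) = 0.03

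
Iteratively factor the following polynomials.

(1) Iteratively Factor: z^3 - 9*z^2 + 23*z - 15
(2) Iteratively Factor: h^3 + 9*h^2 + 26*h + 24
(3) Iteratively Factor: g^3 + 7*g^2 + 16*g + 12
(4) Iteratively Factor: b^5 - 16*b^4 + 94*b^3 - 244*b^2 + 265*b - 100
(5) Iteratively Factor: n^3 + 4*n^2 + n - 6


(1) = (z - 5)*(z^2 - 4*z + 3) = (z - 5)*(z - 3)*(z - 1)
(2) = (h + 2)*(h^2 + 7*h + 12) = (h + 2)*(h + 3)*(h + 4)
(3) = (g + 3)*(g^2 + 4*g + 4) = (g + 2)*(g + 3)*(g + 2)
(4) = (b - 4)*(b^4 - 12*b^3 + 46*b^2 - 60*b + 25) = (b - 4)*(b - 1)*(b^3 - 11*b^2 + 35*b - 25) = (b - 5)*(b - 4)*(b - 1)*(b^2 - 6*b + 5) = (b - 5)*(b - 4)*(b - 1)^2*(b - 5)
(5) = (n + 3)*(n^2 + n - 2) = (n - 1)*(n + 3)*(n + 2)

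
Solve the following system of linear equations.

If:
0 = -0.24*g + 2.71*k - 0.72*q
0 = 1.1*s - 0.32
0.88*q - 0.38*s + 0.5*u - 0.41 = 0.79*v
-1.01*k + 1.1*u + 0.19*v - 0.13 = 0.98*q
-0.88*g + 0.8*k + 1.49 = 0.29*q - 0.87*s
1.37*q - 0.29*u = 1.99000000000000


Then:
g = 1.98
k = 0.67
q = 1.86
s = 0.29
u = 1.94
v = 2.64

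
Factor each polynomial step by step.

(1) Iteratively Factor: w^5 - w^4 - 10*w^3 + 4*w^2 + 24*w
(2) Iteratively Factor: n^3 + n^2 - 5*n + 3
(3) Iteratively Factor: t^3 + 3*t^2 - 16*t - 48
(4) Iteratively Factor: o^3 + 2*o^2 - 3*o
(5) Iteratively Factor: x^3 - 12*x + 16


(1) = (w - 2)*(w^4 + w^3 - 8*w^2 - 12*w) = w*(w - 2)*(w^3 + w^2 - 8*w - 12) = w*(w - 3)*(w - 2)*(w^2 + 4*w + 4) = w*(w - 3)*(w - 2)*(w + 2)*(w + 2)
(2) = (n - 1)*(n^2 + 2*n - 3) = (n - 1)*(n + 3)*(n - 1)
(3) = (t - 4)*(t^2 + 7*t + 12) = (t - 4)*(t + 3)*(t + 4)
(4) = (o - 1)*(o^2 + 3*o) = (o - 1)*(o + 3)*(o)
(5) = (x - 2)*(x^2 + 2*x - 8) = (x - 2)*(x + 4)*(x - 2)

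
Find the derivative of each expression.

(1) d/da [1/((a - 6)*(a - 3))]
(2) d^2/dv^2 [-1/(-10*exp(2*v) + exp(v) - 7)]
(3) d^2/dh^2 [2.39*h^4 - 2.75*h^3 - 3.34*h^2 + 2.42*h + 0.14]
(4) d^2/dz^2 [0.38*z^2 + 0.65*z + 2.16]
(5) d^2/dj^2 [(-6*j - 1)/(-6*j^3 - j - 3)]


(1) = (9 - 2*a)/(a^4 - 18*a^3 + 117*a^2 - 324*a + 324)
(2) = ((1 - 40*exp(v))*(10*exp(2*v) - exp(v) + 7) + 2*(20*exp(v) - 1)^2*exp(v))*exp(v)/(10*exp(2*v) - exp(v) + 7)^3
(3) = 28.68*h^2 - 16.5*h - 6.68
(4) = 0.760000000000000
(5) = 2*((6*j + 1)*(18*j^2 + 1)^2 - 6*(18*j^2 + 3*j*(6*j + 1) + 1)*(6*j^3 + j + 3))/(6*j^3 + j + 3)^3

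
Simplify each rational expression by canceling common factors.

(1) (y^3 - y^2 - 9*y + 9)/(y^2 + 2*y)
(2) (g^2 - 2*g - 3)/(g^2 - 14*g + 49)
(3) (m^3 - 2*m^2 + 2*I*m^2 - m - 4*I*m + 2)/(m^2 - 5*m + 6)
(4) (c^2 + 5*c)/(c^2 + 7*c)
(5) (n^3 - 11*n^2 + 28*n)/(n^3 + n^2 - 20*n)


(1) = (y^3 - y^2 - 9*y + 9)/(y^2 + 2*y)
(2) = (g^2 - 2*g - 3)/(g^2 - 14*g + 49)
(3) = (m^2 + 2*I*m - 1)/(m - 3)
(4) = (c + 5)/(c + 7)
(5) = (n - 7)/(n + 5)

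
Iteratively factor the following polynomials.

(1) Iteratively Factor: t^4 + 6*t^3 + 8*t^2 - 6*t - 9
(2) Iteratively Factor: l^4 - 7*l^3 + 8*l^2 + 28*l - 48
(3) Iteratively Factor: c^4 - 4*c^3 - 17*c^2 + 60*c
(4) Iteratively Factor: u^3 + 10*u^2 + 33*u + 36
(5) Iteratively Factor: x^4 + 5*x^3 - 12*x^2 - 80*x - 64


(1) = (t + 1)*(t^3 + 5*t^2 + 3*t - 9) = (t + 1)*(t + 3)*(t^2 + 2*t - 3) = (t - 1)*(t + 1)*(t + 3)*(t + 3)
(2) = (l + 2)*(l^3 - 9*l^2 + 26*l - 24) = (l - 2)*(l + 2)*(l^2 - 7*l + 12) = (l - 4)*(l - 2)*(l + 2)*(l - 3)
(3) = (c - 3)*(c^3 - c^2 - 20*c) = c*(c - 3)*(c^2 - c - 20) = c*(c - 3)*(c + 4)*(c - 5)
(4) = (u + 3)*(u^2 + 7*u + 12) = (u + 3)^2*(u + 4)
(5) = (x - 4)*(x^3 + 9*x^2 + 24*x + 16) = (x - 4)*(x + 1)*(x^2 + 8*x + 16) = (x - 4)*(x + 1)*(x + 4)*(x + 4)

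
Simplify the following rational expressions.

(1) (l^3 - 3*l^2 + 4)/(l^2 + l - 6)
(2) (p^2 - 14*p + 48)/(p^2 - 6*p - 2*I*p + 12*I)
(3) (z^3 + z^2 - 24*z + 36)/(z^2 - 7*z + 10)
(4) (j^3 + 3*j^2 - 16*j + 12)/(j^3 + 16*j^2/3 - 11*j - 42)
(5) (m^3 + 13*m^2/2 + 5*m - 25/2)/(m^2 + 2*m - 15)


(1) = (l^2 - l - 2)/(l + 3)
(2) = (p - 8)/(p - 2*I)
(3) = (z^2 + 3*z - 18)/(z - 5)
(4) = (3*j^2 - 9*j + 6)/(3*j^2 - 2*j - 21)
(5) = (2*m^2 + 3*m - 5)/(2*m - 6)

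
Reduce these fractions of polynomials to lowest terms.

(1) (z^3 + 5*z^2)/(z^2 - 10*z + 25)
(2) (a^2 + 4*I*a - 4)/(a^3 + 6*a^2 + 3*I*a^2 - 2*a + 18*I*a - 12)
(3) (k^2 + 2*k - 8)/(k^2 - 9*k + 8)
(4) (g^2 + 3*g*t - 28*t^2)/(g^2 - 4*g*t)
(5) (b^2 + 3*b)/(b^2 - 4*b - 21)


(1) = (z^3 + 5*z^2)/(z^2 - 10*z + 25)
(2) = (a + 2*I)/(a^2 + a*(6 + I) + 6*I)
(3) = (k^2 + 2*k - 8)/(k^2 - 9*k + 8)
(4) = (g + 7*t)/g
(5) = b/(b - 7)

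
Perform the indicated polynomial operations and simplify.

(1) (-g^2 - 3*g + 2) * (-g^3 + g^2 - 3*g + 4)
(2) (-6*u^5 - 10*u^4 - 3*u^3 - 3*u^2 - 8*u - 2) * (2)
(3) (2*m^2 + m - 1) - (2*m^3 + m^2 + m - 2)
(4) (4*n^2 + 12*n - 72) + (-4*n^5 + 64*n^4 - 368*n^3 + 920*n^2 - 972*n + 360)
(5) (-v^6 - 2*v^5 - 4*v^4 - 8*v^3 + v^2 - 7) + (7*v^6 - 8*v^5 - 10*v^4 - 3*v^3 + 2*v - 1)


(1) = g^5 + 2*g^4 - 2*g^3 + 7*g^2 - 18*g + 8
(2) = -12*u^5 - 20*u^4 - 6*u^3 - 6*u^2 - 16*u - 4
(3) = -2*m^3 + m^2 + 1
(4) = -4*n^5 + 64*n^4 - 368*n^3 + 924*n^2 - 960*n + 288
(5) = 6*v^6 - 10*v^5 - 14*v^4 - 11*v^3 + v^2 + 2*v - 8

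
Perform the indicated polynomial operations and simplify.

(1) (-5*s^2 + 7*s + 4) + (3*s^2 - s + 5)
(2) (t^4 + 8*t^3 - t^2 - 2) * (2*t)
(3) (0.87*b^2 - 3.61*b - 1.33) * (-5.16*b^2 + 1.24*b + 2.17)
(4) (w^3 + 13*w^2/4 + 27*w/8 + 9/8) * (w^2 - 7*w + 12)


(1) = -2*s^2 + 6*s + 9
(2) = 2*t^5 + 16*t^4 - 2*t^3 - 4*t
(3) = -4.4892*b^4 + 19.7064*b^3 + 4.2743*b^2 - 9.4829*b - 2.8861
(4) = w^5 - 15*w^4/4 - 59*w^3/8 + 33*w^2/2 + 261*w/8 + 27/2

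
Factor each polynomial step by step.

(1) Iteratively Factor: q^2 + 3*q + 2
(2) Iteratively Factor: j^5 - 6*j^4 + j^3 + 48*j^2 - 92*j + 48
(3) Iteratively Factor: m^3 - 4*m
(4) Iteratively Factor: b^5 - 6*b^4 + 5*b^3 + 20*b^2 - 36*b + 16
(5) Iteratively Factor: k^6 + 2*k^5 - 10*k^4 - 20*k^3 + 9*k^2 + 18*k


(1) = (q + 2)*(q + 1)
(2) = (j - 2)*(j^4 - 4*j^3 - 7*j^2 + 34*j - 24) = (j - 2)*(j - 1)*(j^3 - 3*j^2 - 10*j + 24) = (j - 2)*(j - 1)*(j + 3)*(j^2 - 6*j + 8) = (j - 2)^2*(j - 1)*(j + 3)*(j - 4)
(3) = (m)*(m^2 - 4) = m*(m + 2)*(m - 2)
(4) = (b - 1)*(b^4 - 5*b^3 + 20*b - 16) = (b - 4)*(b - 1)*(b^3 - b^2 - 4*b + 4) = (b - 4)*(b - 1)*(b + 2)*(b^2 - 3*b + 2) = (b - 4)*(b - 1)^2*(b + 2)*(b - 2)
(5) = (k - 3)*(k^5 + 5*k^4 + 5*k^3 - 5*k^2 - 6*k) = (k - 3)*(k - 1)*(k^4 + 6*k^3 + 11*k^2 + 6*k) = (k - 3)*(k - 1)*(k + 1)*(k^3 + 5*k^2 + 6*k) = k*(k - 3)*(k - 1)*(k + 1)*(k^2 + 5*k + 6) = k*(k - 3)*(k - 1)*(k + 1)*(k + 2)*(k + 3)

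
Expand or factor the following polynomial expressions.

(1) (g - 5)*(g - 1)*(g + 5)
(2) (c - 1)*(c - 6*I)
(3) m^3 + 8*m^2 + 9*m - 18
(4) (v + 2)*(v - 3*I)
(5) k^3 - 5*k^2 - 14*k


(1) = g^3 - g^2 - 25*g + 25
(2) = c^2 - c - 6*I*c + 6*I
(3) = (m - 1)*(m + 3)*(m + 6)
(4) = v^2 + 2*v - 3*I*v - 6*I
(5) = k*(k - 7)*(k + 2)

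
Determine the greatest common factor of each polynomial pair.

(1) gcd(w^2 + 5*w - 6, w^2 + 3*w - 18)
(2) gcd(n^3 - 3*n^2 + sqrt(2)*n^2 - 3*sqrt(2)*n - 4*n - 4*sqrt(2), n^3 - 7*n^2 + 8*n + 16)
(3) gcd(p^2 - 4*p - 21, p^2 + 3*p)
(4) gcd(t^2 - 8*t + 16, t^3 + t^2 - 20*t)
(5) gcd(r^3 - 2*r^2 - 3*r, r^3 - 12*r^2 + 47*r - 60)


(1) = gcd((w - 1)*(w + 6), (w - 3)*(w + 6)) = w + 6
(2) = n^2 - 3*n - 4
(3) = gcd((p - 7)*(p + 3), p*(p + 3)) = p + 3
(4) = t - 4
(5) = r - 3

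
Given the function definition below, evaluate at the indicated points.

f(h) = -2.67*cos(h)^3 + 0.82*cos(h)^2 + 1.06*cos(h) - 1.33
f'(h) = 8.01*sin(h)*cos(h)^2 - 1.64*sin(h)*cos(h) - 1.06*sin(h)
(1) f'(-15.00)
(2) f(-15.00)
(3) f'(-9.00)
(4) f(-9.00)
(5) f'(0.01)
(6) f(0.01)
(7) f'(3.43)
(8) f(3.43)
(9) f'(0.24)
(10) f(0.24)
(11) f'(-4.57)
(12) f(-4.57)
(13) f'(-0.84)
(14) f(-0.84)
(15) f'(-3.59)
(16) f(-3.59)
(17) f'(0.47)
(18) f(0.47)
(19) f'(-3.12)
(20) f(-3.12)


(1) = -3.13
(2) = -0.49
(3) = -2.92
(4) = 0.40
(5) = 0.05
(6) = -2.12
(7) = -2.24
(8) = 0.76
(9) = 1.17
(10) = -1.97
(11) = -0.66
(12) = -1.46
(13) = -1.05
(14) = -1.05
(15) = 3.00
(16) = 0.33
(17) = 1.74
(18) = -1.63
(19) = -0.19
(20) = 1.10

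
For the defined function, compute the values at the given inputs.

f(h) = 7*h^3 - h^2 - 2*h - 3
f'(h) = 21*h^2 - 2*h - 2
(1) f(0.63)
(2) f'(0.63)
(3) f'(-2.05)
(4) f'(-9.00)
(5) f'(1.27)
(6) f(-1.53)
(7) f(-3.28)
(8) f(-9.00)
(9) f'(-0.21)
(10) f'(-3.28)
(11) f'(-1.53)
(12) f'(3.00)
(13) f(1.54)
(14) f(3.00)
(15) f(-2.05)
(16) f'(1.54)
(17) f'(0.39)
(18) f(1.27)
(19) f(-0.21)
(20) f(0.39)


(1) = -2.91
(2) = 5.07
(3) = 90.35
(4) = 1717.00
(5) = 29.33
(6) = -27.35
(7) = -254.21
(8) = -5169.00
(9) = -0.65
(10) = 230.49
(11) = 50.22
(12) = 181.00
(13) = 17.11
(14) = 171.00
(15) = -63.41
(16) = 44.72
(17) = 0.41
(18) = 7.19
(19) = -2.69
(20) = -3.52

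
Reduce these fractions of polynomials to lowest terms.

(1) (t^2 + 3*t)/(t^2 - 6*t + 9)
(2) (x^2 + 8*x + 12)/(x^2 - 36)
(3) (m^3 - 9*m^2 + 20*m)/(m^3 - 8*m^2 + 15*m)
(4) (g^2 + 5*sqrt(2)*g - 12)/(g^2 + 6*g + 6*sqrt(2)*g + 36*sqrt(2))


(1) = (t^2 + 3*t)/(t^2 - 6*t + 9)
(2) = (x + 2)/(x - 6)
(3) = (m - 4)/(m - 3)
(4) = (g - sqrt(2))/(g + 6)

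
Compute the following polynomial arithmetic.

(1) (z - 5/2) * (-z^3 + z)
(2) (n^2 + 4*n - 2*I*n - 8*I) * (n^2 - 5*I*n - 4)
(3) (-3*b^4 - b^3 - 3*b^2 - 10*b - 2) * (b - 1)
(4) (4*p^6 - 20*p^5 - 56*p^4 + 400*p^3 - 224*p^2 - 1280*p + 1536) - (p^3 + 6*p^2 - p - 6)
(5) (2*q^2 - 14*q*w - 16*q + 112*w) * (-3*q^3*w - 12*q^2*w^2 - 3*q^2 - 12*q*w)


(1) = -z^4 + 5*z^3/2 + z^2 - 5*z/2
(2) = n^4 + 4*n^3 - 7*I*n^3 - 14*n^2 - 28*I*n^2 - 56*n + 8*I*n + 32*I
(3) = -3*b^5 + 2*b^4 - 2*b^3 - 7*b^2 + 8*b + 2
(4) = 4*p^6 - 20*p^5 - 56*p^4 + 399*p^3 - 230*p^2 - 1279*p + 1542
(5) = -6*q^5*w + 18*q^4*w^2 + 48*q^4*w - 6*q^4 + 168*q^3*w^3 - 144*q^3*w^2 + 18*q^3*w + 48*q^3 - 1344*q^2*w^3 + 168*q^2*w^2 - 144*q^2*w - 1344*q*w^2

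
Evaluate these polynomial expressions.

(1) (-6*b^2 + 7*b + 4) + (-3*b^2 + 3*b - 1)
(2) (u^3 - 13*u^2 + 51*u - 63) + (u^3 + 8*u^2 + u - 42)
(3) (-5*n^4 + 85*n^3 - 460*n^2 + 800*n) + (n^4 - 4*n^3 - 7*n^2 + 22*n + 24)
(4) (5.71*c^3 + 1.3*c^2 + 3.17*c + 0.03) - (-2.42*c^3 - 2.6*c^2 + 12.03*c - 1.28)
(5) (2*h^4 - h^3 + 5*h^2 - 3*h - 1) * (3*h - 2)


(1) = -9*b^2 + 10*b + 3
(2) = 2*u^3 - 5*u^2 + 52*u - 105
(3) = -4*n^4 + 81*n^3 - 467*n^2 + 822*n + 24
(4) = 8.13*c^3 + 3.9*c^2 - 8.86*c + 1.31
(5) = 6*h^5 - 7*h^4 + 17*h^3 - 19*h^2 + 3*h + 2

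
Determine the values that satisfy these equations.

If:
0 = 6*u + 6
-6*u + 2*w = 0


Then:
u = -1
w = -3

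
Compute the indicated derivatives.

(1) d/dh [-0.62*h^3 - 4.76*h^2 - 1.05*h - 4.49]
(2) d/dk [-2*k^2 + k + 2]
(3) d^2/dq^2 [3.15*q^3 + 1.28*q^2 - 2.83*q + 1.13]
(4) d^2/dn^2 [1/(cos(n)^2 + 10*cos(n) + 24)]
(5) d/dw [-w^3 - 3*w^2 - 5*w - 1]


(1) = -1.86*h^2 - 9.52*h - 1.05
(2) = 1 - 4*k
(3) = 18.9*q + 2.56
(4) = (-8*sin(n)^4 + 12*sin(n)^2 + 555*cos(n) - 15*cos(3*n) + 300)/(2*(cos(n) + 4)^3*(cos(n) + 6)^3)
(5) = -3*w^2 - 6*w - 5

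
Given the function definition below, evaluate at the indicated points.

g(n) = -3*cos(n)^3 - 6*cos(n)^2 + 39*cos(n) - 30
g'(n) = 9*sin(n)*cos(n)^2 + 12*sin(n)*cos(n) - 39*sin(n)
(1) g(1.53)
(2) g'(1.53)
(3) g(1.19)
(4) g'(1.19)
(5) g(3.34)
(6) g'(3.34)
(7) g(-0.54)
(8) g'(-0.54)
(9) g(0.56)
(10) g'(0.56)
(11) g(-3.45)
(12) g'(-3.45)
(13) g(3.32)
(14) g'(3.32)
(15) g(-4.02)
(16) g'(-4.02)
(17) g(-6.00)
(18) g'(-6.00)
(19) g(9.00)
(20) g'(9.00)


(1) = -28.42
(2) = -38.46
(3) = -16.49
(4) = -30.91
(5) = -71.17
(6) = 8.30
(7) = -2.86
(8) = 11.36
(9) = -3.09
(10) = -11.88
(11) = -70.01
(12) = -12.83
(13) = -71.33
(14) = 7.47
(15) = -56.56
(16) = -33.09
(17) = -0.74
(18) = -5.36
(19) = -68.25
(20) = -17.50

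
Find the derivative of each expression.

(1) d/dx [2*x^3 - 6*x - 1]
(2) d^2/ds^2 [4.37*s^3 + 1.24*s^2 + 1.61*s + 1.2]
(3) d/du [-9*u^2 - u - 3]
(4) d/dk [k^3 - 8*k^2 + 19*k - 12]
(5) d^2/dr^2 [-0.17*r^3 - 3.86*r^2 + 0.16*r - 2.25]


(1) = 6*x^2 - 6
(2) = 26.22*s + 2.48
(3) = -18*u - 1
(4) = 3*k^2 - 16*k + 19
(5) = -1.02*r - 7.72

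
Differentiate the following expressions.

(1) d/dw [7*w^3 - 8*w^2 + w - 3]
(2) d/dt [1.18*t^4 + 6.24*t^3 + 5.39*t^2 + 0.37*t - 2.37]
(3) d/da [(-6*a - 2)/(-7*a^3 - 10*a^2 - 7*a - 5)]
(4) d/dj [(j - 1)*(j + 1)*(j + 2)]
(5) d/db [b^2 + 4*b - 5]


(1) = 21*w^2 - 16*w + 1
(2) = 4.72*t^3 + 18.72*t^2 + 10.78*t + 0.37
(3) = 2*(-42*a^3 - 51*a^2 - 20*a + 8)/(49*a^6 + 140*a^5 + 198*a^4 + 210*a^3 + 149*a^2 + 70*a + 25)
(4) = 3*j^2 + 4*j - 1
(5) = 2*b + 4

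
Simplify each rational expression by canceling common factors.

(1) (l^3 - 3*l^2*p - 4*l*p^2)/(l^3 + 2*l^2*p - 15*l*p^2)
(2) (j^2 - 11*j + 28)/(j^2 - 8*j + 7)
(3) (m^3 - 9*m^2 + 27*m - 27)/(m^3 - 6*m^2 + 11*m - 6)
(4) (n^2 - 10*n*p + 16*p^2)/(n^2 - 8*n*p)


(1) = (-l^2 + 3*l*p + 4*p^2)/(-l^2 - 2*l*p + 15*p^2)
(2) = (j - 4)/(j - 1)
(3) = (m^2 - 6*m + 9)/(m^2 - 3*m + 2)
(4) = (n - 2*p)/n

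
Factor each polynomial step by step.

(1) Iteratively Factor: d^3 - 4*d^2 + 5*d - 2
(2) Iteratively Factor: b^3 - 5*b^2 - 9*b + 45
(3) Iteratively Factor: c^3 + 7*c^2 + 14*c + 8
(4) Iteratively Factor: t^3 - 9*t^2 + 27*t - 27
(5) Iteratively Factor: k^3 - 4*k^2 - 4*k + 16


(1) = (d - 1)*(d^2 - 3*d + 2) = (d - 2)*(d - 1)*(d - 1)
(2) = (b - 5)*(b^2 - 9) = (b - 5)*(b - 3)*(b + 3)
(3) = (c + 1)*(c^2 + 6*c + 8) = (c + 1)*(c + 2)*(c + 4)
(4) = (t - 3)*(t^2 - 6*t + 9) = (t - 3)^2*(t - 3)
(5) = (k - 2)*(k^2 - 2*k - 8) = (k - 2)*(k + 2)*(k - 4)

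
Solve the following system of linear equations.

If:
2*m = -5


Then:
m = -5/2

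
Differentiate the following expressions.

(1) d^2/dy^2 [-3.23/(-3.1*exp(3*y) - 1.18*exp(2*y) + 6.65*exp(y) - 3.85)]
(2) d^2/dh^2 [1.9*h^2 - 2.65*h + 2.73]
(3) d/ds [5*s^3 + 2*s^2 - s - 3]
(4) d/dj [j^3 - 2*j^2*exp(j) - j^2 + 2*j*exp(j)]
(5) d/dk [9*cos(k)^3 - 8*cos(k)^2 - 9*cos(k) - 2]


(1) = ((-90.117*exp(2*y) - 15.2456*exp(y) + 21.4795)*(3.1*exp(3*y) + 1.18*exp(2*y) - 6.65*exp(y) + 3.85) + 3.23*(9.3*exp(2*y) + 2.36*exp(y) - 6.65)*(18.6*exp(2*y) + 4.72*exp(y) - 13.3)*exp(y))*exp(y)/(3.1*exp(3*y) + 1.18*exp(2*y) - 6.65*exp(y) + 3.85)^3
(2) = 3.80000000000000
(3) = 15*s^2 + 4*s - 1
(4) = -2*j^2*exp(j) + 3*j^2 - 2*j*exp(j) - 2*j + 2*exp(j)
(5) = (-27*cos(k)^2 + 16*cos(k) + 9)*sin(k)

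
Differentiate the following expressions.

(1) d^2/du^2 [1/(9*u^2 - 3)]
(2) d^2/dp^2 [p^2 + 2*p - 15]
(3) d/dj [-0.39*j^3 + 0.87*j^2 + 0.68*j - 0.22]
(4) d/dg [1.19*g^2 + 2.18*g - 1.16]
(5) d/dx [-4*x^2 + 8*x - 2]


(1) = 2*(9*u^2 + 1)/(3*u^2 - 1)^3
(2) = 2
(3) = -1.17*j^2 + 1.74*j + 0.68
(4) = 2.38*g + 2.18
(5) = 8 - 8*x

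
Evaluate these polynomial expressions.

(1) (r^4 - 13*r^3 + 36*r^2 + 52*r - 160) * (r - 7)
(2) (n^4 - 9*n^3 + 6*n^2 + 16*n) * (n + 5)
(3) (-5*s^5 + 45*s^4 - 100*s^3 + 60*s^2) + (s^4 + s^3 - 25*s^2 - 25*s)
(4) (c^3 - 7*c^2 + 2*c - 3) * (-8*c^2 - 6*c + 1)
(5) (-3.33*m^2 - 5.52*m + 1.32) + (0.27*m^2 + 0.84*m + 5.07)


(1) = r^5 - 20*r^4 + 127*r^3 - 200*r^2 - 524*r + 1120
(2) = n^5 - 4*n^4 - 39*n^3 + 46*n^2 + 80*n
(3) = -5*s^5 + 46*s^4 - 99*s^3 + 35*s^2 - 25*s
(4) = -8*c^5 + 50*c^4 + 27*c^3 + 5*c^2 + 20*c - 3
(5) = -3.06*m^2 - 4.68*m + 6.39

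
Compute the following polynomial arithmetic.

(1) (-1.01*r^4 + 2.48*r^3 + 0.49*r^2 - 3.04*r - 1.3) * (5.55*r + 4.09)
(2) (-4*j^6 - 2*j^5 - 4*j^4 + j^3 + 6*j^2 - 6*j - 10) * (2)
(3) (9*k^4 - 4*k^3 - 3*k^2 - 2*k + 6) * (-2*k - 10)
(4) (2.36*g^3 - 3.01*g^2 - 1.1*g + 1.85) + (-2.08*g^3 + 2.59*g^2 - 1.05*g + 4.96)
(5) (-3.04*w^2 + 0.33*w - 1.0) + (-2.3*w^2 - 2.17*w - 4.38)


(1) = -5.6055*r^5 + 9.6331*r^4 + 12.8627*r^3 - 14.8679*r^2 - 19.6486*r - 5.317
(2) = -8*j^6 - 4*j^5 - 8*j^4 + 2*j^3 + 12*j^2 - 12*j - 20
(3) = -18*k^5 - 82*k^4 + 46*k^3 + 34*k^2 + 8*k - 60
(4) = 0.28*g^3 - 0.42*g^2 - 2.15*g + 6.81
(5) = -5.34*w^2 - 1.84*w - 5.38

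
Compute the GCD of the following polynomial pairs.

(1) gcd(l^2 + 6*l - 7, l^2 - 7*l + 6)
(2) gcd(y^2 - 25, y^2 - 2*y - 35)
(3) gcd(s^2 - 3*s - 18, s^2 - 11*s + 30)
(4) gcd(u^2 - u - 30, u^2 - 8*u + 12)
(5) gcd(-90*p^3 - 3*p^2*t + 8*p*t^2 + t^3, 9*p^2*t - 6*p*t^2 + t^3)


(1) = l - 1
(2) = y + 5
(3) = gcd((s - 6)*(s + 3), (s - 6)*(s - 5)) = s - 6
(4) = gcd((u - 6)*(u + 5), (u - 6)*(u - 2)) = u - 6
(5) = gcd((-3*p + t)*(5*p + t)*(6*p + t), t*(-3*p + t)^2) = 3*p - t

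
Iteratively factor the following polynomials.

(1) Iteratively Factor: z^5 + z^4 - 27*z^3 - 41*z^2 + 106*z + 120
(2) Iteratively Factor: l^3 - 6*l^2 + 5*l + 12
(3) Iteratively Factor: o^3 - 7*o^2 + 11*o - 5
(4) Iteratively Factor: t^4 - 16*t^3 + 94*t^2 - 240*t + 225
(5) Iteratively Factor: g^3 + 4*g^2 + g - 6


(1) = (z - 2)*(z^4 + 3*z^3 - 21*z^2 - 83*z - 60) = (z - 2)*(z + 1)*(z^3 + 2*z^2 - 23*z - 60) = (z - 2)*(z + 1)*(z + 4)*(z^2 - 2*z - 15) = (z - 5)*(z - 2)*(z + 1)*(z + 4)*(z + 3)
(2) = (l - 3)*(l^2 - 3*l - 4) = (l - 4)*(l - 3)*(l + 1)
(3) = (o - 1)*(o^2 - 6*o + 5) = (o - 5)*(o - 1)*(o - 1)
(4) = (t - 5)*(t^3 - 11*t^2 + 39*t - 45) = (t - 5)*(t - 3)*(t^2 - 8*t + 15) = (t - 5)*(t - 3)^2*(t - 5)
(5) = (g + 3)*(g^2 + g - 2) = (g - 1)*(g + 3)*(g + 2)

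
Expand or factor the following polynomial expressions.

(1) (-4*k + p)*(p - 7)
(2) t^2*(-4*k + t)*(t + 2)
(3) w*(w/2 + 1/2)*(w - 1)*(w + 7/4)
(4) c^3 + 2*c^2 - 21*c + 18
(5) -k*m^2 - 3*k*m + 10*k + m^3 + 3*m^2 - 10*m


(1) = -4*k*p + 28*k + p^2 - 7*p
(2) = -4*k*t^3 - 8*k*t^2 + t^4 + 2*t^3
(3) = w^4/2 + 7*w^3/8 - w^2/2 - 7*w/8
(4) = (c - 3)*(c - 1)*(c + 6)
(5) = (-k + m)*(m - 2)*(m + 5)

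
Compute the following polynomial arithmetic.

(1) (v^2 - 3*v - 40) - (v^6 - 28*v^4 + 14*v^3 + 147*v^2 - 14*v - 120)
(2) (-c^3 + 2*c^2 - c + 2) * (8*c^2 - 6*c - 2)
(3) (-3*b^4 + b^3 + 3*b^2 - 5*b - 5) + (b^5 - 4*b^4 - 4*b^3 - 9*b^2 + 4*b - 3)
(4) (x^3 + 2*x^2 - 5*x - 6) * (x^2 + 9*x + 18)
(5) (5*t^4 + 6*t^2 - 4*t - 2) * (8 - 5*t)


(1) = -v^6 + 28*v^4 - 14*v^3 - 146*v^2 + 11*v + 80
(2) = -8*c^5 + 22*c^4 - 18*c^3 + 18*c^2 - 10*c - 4
(3) = b^5 - 7*b^4 - 3*b^3 - 6*b^2 - b - 8
(4) = x^5 + 11*x^4 + 31*x^3 - 15*x^2 - 144*x - 108
(5) = -25*t^5 + 40*t^4 - 30*t^3 + 68*t^2 - 22*t - 16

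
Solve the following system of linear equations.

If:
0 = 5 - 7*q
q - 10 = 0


Then:
No Solution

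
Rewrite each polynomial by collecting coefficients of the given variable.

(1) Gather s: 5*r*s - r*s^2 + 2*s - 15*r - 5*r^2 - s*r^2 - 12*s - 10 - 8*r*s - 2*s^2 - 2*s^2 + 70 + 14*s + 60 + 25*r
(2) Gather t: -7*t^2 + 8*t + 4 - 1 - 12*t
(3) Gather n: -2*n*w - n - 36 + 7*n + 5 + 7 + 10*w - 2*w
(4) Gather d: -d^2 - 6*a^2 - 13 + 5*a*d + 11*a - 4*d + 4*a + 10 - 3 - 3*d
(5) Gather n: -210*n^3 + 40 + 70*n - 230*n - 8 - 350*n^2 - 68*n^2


(1) = -5*r^2 + 10*r + s^2*(-r - 4) + s*(-r^2 - 3*r + 4) + 120
(2) = -7*t^2 - 4*t + 3
(3) = n*(6 - 2*w) + 8*w - 24
(4) = -6*a^2 + 15*a - d^2 + d*(5*a - 7) - 6
(5) = -210*n^3 - 418*n^2 - 160*n + 32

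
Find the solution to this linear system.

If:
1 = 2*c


Then:
c = 1/2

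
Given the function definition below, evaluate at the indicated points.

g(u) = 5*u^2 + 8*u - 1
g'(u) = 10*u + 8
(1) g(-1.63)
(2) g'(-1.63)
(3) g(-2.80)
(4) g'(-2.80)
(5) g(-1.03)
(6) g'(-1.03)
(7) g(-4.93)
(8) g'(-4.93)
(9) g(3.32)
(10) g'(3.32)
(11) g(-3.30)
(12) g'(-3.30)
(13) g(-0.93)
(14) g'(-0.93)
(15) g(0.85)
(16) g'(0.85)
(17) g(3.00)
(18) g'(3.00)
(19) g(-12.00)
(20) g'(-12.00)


(1) = -0.76
(2) = -8.30
(3) = 15.80
(4) = -20.00
(5) = -3.94
(6) = -2.30
(7) = 81.08
(8) = -41.30
(9) = 80.67
(10) = 41.20
(11) = 27.05
(12) = -25.00
(13) = -4.12
(14) = -1.30
(15) = 9.41
(16) = 16.50
(17) = 68.00
(18) = 38.00
(19) = 623.00
(20) = -112.00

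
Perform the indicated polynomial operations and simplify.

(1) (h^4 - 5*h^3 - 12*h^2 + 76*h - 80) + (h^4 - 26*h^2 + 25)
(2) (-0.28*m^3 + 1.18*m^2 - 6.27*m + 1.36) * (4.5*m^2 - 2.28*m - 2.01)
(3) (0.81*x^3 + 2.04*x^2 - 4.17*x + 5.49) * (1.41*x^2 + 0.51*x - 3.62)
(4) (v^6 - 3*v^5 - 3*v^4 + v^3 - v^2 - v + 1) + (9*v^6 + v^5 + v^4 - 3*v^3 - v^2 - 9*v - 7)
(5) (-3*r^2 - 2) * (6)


(1) = 2*h^4 - 5*h^3 - 38*h^2 + 76*h - 55
(2) = -1.26*m^5 + 5.9484*m^4 - 30.3426*m^3 + 18.0438*m^2 + 9.5019*m - 2.7336
(3) = 1.1421*x^5 + 3.2895*x^4 - 7.7715*x^3 - 1.7706*x^2 + 17.8953*x - 19.8738
(4) = 10*v^6 - 2*v^5 - 2*v^4 - 2*v^3 - 2*v^2 - 10*v - 6
(5) = -18*r^2 - 12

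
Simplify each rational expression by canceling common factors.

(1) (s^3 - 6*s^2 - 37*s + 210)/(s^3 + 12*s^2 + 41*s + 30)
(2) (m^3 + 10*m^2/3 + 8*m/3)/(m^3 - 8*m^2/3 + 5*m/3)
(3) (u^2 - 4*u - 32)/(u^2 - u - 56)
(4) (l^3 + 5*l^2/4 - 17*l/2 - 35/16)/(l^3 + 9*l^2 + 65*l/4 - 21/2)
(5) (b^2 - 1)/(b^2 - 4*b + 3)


(1) = (s^2 - 12*s + 35)/(s^2 + 6*s + 5)
(2) = (3*m^2 + 10*m + 8)/(3*m^2 - 8*m + 5)
(3) = (u + 4)/(u + 7)
(4) = (8*l^2 - 18*l - 5)/(8*l^2 + 44*l - 24)
(5) = (b + 1)/(b - 3)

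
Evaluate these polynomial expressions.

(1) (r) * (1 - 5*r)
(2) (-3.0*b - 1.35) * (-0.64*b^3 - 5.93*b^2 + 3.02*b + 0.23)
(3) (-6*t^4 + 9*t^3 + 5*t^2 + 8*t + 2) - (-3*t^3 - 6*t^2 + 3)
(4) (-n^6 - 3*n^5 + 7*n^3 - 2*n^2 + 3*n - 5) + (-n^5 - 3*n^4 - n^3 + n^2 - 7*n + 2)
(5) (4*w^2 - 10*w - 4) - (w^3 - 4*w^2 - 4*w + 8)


(1) = -5*r^2 + r
(2) = 1.92*b^4 + 18.654*b^3 - 1.0545*b^2 - 4.767*b - 0.3105
(3) = -6*t^4 + 12*t^3 + 11*t^2 + 8*t - 1
(4) = -n^6 - 4*n^5 - 3*n^4 + 6*n^3 - n^2 - 4*n - 3
(5) = -w^3 + 8*w^2 - 6*w - 12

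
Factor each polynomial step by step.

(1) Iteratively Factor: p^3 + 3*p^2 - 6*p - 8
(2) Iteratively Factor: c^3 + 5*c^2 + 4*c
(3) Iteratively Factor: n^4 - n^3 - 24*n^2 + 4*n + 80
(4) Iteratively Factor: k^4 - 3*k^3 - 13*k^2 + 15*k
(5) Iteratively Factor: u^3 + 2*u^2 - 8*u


(1) = (p - 2)*(p^2 + 5*p + 4) = (p - 2)*(p + 1)*(p + 4)
(2) = (c + 1)*(c^2 + 4*c) = c*(c + 1)*(c + 4)
(3) = (n + 4)*(n^3 - 5*n^2 - 4*n + 20) = (n + 2)*(n + 4)*(n^2 - 7*n + 10) = (n - 5)*(n + 2)*(n + 4)*(n - 2)
(4) = (k + 3)*(k^3 - 6*k^2 + 5*k) = (k - 5)*(k + 3)*(k^2 - k) = k*(k - 5)*(k + 3)*(k - 1)
(5) = (u + 4)*(u^2 - 2*u) = u*(u + 4)*(u - 2)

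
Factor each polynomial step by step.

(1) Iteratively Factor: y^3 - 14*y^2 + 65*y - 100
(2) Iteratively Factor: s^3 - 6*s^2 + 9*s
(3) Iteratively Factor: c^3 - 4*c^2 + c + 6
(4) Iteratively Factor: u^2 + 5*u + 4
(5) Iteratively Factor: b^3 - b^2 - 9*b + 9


(1) = (y - 5)*(y^2 - 9*y + 20) = (y - 5)^2*(y - 4)
(2) = (s - 3)*(s^2 - 3*s) = s*(s - 3)*(s - 3)
(3) = (c - 2)*(c^2 - 2*c - 3) = (c - 3)*(c - 2)*(c + 1)
(4) = (u + 4)*(u + 1)
(5) = (b + 3)*(b^2 - 4*b + 3) = (b - 1)*(b + 3)*(b - 3)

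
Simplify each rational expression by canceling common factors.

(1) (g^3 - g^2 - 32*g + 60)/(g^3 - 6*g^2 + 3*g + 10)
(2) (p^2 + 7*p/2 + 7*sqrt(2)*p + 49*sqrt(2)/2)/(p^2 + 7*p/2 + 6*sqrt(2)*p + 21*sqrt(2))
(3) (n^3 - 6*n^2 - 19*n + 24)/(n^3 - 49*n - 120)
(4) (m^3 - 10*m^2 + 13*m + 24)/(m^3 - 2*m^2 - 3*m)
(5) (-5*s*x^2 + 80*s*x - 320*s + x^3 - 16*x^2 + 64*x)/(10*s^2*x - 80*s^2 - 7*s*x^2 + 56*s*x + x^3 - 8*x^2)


(1) = (g + 6)/(g + 1)
(2) = (4*p + 28*sqrt(2))/(4*p + 24*sqrt(2))
(3) = (n - 1)/(n + 5)
(4) = (m - 8)/m
(5) = (x - 8)/(-2*s + x)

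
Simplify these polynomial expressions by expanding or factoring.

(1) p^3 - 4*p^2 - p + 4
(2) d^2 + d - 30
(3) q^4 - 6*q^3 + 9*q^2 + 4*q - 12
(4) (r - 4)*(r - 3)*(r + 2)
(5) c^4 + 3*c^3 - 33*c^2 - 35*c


(1) = (p - 4)*(p - 1)*(p + 1)
(2) = (d - 5)*(d + 6)
(3) = (q - 3)*(q - 2)^2*(q + 1)
(4) = r^3 - 5*r^2 - 2*r + 24
(5) = c*(c - 5)*(c + 1)*(c + 7)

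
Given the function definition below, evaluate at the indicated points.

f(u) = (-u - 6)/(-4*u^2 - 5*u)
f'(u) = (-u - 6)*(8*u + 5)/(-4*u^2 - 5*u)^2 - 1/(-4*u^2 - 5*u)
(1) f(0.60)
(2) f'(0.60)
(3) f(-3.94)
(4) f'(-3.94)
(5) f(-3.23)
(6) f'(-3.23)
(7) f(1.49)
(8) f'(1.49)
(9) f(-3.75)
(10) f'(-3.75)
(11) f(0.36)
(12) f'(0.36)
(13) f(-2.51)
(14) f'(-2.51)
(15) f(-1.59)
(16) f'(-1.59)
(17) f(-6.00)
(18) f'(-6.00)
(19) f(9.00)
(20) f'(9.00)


(1) = 1.49
(2) = -3.06
(3) = 0.05
(4) = 0.05
(5) = 0.11
(6) = 0.13
(7) = 0.46
(8) = -0.41
(9) = 0.06
(10) = 0.07
(11) = 2.74
(12) = -8.89
(13) = 0.28
(14) = 0.41
(15) = 2.04
(16) = 7.74
(17) = 0.00
(18) = 0.01
(19) = 0.04
(20) = -0.01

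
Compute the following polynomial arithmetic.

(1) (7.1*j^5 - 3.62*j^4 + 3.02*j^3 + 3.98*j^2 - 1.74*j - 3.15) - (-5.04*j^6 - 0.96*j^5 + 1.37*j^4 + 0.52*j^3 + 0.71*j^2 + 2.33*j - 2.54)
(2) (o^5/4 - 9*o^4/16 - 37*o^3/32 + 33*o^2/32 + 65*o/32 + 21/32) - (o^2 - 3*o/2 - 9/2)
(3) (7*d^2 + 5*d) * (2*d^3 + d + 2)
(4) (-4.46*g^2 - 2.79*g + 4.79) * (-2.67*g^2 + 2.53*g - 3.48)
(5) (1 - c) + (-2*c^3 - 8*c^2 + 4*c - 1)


(1) = 5.04*j^6 + 8.06*j^5 - 4.99*j^4 + 2.5*j^3 + 3.27*j^2 - 4.07*j - 0.61
(2) = o^5/4 - 9*o^4/16 - 37*o^3/32 + o^2/32 + 113*o/32 + 165/32
(3) = 14*d^5 + 10*d^4 + 7*d^3 + 19*d^2 + 10*d
(4) = 11.9082*g^4 - 3.8345*g^3 - 4.3272*g^2 + 21.8279*g - 16.6692
(5) = -2*c^3 - 8*c^2 + 3*c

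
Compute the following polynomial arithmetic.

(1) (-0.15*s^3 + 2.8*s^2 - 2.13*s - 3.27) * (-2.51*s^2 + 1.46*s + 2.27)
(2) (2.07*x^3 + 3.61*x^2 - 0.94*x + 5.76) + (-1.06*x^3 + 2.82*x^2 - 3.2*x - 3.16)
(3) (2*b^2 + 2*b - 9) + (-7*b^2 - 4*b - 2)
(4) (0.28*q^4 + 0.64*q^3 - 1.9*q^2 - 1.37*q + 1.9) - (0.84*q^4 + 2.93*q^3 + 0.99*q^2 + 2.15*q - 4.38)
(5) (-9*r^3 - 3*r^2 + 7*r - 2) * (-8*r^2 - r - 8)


(1) = 0.3765*s^5 - 7.247*s^4 + 9.0938*s^3 + 11.4539*s^2 - 9.6093*s - 7.4229
(2) = 1.01*x^3 + 6.43*x^2 - 4.14*x + 2.6
(3) = -5*b^2 - 2*b - 11
(4) = -0.56*q^4 - 2.29*q^3 - 2.89*q^2 - 3.52*q + 6.28
(5) = 72*r^5 + 33*r^4 + 19*r^3 + 33*r^2 - 54*r + 16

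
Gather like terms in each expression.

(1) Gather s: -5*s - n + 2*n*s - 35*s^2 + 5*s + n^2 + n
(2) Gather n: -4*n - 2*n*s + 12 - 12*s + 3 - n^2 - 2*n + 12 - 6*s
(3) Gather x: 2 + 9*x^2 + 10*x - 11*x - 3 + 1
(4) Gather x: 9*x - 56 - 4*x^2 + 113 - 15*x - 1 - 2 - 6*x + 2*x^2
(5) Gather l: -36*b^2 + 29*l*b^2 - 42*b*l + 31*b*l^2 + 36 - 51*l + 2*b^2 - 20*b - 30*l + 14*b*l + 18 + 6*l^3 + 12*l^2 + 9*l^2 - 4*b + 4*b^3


(1) = n^2 + 2*n*s - 35*s^2
(2) = -n^2 + n*(-2*s - 6) - 18*s + 27
(3) = 9*x^2 - x
(4) = -2*x^2 - 12*x + 54
(5) = 4*b^3 - 34*b^2 - 24*b + 6*l^3 + l^2*(31*b + 21) + l*(29*b^2 - 28*b - 81) + 54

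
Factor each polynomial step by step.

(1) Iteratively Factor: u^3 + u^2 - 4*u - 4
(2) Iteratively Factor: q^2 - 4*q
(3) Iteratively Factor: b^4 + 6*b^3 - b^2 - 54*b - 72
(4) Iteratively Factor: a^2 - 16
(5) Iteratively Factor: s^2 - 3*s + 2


(1) = (u + 2)*(u^2 - u - 2) = (u + 1)*(u + 2)*(u - 2)
(2) = (q - 4)*(q)
(3) = (b + 3)*(b^3 + 3*b^2 - 10*b - 24) = (b - 3)*(b + 3)*(b^2 + 6*b + 8) = (b - 3)*(b + 2)*(b + 3)*(b + 4)
(4) = (a + 4)*(a - 4)
(5) = (s - 2)*(s - 1)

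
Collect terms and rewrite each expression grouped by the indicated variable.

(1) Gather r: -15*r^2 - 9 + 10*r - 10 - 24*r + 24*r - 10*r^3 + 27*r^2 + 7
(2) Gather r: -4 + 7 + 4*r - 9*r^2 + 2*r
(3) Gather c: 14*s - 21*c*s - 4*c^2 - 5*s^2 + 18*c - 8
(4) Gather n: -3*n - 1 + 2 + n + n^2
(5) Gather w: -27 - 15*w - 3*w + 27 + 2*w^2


(1) = -10*r^3 + 12*r^2 + 10*r - 12
(2) = -9*r^2 + 6*r + 3
(3) = -4*c^2 + c*(18 - 21*s) - 5*s^2 + 14*s - 8
(4) = n^2 - 2*n + 1
(5) = 2*w^2 - 18*w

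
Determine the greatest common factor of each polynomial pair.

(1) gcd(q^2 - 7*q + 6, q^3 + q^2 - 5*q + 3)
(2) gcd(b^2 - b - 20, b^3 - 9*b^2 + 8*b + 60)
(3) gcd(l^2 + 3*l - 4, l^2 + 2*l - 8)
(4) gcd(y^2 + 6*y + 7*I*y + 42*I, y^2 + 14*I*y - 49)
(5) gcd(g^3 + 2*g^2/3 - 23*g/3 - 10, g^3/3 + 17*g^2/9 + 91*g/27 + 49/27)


(1) = gcd((q - 6)*(q - 1), (q - 1)^2*(q + 3)) = q - 1
(2) = gcd((b - 5)*(b + 4), (b - 6)*(b - 5)*(b + 2)) = b - 5
(3) = l + 4
(4) = y + 7*I
(5) = 1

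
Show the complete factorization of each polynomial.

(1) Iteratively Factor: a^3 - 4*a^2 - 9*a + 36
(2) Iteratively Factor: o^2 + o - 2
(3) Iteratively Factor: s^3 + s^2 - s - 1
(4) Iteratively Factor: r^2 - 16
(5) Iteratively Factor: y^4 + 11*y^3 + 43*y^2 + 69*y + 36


(1) = (a + 3)*(a^2 - 7*a + 12) = (a - 3)*(a + 3)*(a - 4)
(2) = (o + 2)*(o - 1)
(3) = (s + 1)*(s^2 - 1) = (s + 1)^2*(s - 1)
(4) = (r - 4)*(r + 4)
(5) = (y + 3)*(y^3 + 8*y^2 + 19*y + 12) = (y + 3)^2*(y^2 + 5*y + 4) = (y + 3)^2*(y + 4)*(y + 1)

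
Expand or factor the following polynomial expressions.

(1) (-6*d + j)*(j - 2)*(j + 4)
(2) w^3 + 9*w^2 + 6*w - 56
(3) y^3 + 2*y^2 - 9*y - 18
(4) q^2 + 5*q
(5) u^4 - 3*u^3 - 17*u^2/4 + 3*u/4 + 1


(1) = -6*d*j^2 - 12*d*j + 48*d + j^3 + 2*j^2 - 8*j
(2) = (w - 2)*(w + 4)*(w + 7)
(3) = (y - 3)*(y + 2)*(y + 3)
(4) = q*(q + 5)
(5) = (u - 4)*(u - 1/2)*(u + 1/2)*(u + 1)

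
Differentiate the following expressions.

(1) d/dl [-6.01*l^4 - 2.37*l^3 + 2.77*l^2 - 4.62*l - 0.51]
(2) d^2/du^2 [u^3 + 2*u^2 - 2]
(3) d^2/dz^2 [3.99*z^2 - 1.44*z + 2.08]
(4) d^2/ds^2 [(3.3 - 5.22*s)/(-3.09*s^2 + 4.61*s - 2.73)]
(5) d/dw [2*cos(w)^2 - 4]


(1) = -24.04*l^3 - 7.11*l^2 + 5.54*l - 4.62
(2) = 6*u + 4
(3) = 7.98000000000000
(4) = ((68.5224 - 96.7788*s)*(3.09*s^2 - 4.61*s + 2.73) + (5.22*s - 3.3)*(6.18*s - 4.61)*(12.36*s - 9.22))/(3.09*s^2 - 4.61*s + 2.73)^3
(5) = -2*sin(2*w)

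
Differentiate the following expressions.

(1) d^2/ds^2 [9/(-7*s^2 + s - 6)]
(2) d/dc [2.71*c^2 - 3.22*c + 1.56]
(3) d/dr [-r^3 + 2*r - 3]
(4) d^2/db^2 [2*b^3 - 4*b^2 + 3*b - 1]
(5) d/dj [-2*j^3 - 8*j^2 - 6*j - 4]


(1) = 18*(49*s^2 - 7*s - (14*s - 1)^2 + 42)/(7*s^2 - s + 6)^3
(2) = 5.42*c - 3.22
(3) = 2 - 3*r^2
(4) = 12*b - 8
(5) = -6*j^2 - 16*j - 6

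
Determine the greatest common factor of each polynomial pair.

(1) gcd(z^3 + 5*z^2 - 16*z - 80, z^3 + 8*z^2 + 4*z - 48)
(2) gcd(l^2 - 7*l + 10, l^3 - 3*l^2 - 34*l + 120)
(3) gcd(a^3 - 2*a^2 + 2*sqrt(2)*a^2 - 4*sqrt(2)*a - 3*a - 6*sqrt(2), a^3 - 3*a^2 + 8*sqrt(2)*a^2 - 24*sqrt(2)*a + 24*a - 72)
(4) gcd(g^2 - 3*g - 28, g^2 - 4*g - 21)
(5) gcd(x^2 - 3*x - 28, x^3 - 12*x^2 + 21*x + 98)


(1) = gcd((z - 4)*(z + 4)*(z + 5), (z - 2)*(z + 4)*(z + 6)) = z + 4
(2) = l - 5
(3) = a^2 + a*(-3 + 2*sqrt(2)) - 6*sqrt(2)
(4) = gcd((g - 7)*(g + 4), (g - 7)*(g + 3)) = g - 7
(5) = gcd((x - 7)*(x + 4), (x - 7)^2*(x + 2)) = x - 7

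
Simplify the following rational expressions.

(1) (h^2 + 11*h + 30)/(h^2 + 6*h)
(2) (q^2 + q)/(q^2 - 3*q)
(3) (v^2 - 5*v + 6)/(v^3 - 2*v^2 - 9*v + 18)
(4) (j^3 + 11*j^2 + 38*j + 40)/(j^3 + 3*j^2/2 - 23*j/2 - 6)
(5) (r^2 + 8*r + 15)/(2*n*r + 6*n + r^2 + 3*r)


(1) = (h + 5)/h
(2) = (q + 1)/(q - 3)
(3) = 1/(v + 3)
(4) = (2*j^2 + 14*j + 20)/(2*j^2 - 5*j - 3)
(5) = (r + 5)/(2*n + r)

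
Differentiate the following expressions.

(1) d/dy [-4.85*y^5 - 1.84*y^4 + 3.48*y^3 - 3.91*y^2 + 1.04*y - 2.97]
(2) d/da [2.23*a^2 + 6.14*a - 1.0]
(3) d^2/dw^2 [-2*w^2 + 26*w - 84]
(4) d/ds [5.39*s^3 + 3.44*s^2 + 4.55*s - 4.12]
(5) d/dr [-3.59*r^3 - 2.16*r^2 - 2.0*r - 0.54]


(1) = -24.25*y^4 - 7.36*y^3 + 10.44*y^2 - 7.82*y + 1.04
(2) = 4.46*a + 6.14
(3) = -4
(4) = 16.17*s^2 + 6.88*s + 4.55
(5) = -10.77*r^2 - 4.32*r - 2.0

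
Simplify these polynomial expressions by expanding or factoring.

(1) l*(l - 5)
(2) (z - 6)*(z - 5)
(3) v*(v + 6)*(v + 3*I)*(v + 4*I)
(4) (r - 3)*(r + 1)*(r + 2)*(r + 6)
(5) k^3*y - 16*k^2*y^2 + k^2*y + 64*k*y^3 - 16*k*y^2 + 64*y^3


(1) = l^2 - 5*l
(2) = z^2 - 11*z + 30
(3) = v^4 + 6*v^3 + 7*I*v^3 - 12*v^2 + 42*I*v^2 - 72*v
(4) = r^4 + 6*r^3 - 7*r^2 - 48*r - 36
(5) = (k - 8*y)^2*(k*y + y)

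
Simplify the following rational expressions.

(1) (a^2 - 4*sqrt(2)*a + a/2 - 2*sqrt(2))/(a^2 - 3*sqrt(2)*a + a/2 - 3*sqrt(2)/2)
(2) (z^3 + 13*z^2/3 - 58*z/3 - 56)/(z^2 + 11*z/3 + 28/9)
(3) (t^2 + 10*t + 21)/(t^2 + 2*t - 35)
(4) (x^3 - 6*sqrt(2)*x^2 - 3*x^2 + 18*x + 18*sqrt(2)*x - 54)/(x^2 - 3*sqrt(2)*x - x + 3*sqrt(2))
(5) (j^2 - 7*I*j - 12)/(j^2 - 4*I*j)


(1) = (4*a - 16*sqrt(2))/(4*a - 12*sqrt(2))
(2) = (3*z^2 + 6*z - 72)/(3*z + 4)
(3) = (t + 3)/(t - 5)
(4) = (x^2 + x*(-3*sqrt(2) - 3) + 9*sqrt(2))/(x - 1)
(5) = (j - 3*I)/j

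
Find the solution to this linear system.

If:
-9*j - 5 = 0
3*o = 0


Then:
j = -5/9
o = 0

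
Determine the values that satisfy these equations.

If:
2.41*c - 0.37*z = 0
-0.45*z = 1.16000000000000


Then:
c = -0.40
z = -2.58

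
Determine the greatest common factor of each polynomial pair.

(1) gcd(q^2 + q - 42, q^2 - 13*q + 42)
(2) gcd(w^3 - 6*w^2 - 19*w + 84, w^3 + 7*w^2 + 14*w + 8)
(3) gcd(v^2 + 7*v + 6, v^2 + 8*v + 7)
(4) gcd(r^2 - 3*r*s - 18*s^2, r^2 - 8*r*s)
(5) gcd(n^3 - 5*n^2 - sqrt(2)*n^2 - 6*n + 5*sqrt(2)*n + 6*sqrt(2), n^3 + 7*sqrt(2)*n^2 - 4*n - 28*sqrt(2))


(1) = gcd((q - 6)*(q + 7), (q - 7)*(q - 6)) = q - 6
(2) = w + 4
(3) = v + 1
(4) = gcd((r - 6*s)*(r + 3*s), r*(r - 8*s)) = 1
(5) = 1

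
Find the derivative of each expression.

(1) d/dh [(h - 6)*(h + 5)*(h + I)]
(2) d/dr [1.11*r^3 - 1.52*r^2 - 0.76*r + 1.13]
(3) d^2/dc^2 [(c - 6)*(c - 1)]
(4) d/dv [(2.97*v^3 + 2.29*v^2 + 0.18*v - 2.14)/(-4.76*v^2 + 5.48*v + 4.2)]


(1) = 3*h^2 + 2*h*(-1 + I) - 30 - I
(2) = 3.33*r^2 - 3.04*r - 0.76
(3) = 2
(4) = (-14.1372*v^4 + 32.5512*v^3 + 50.828*v^2 - 1.1368*v + 12.4832)/(22.6576*v^4 - 52.1696*v^3 - 9.9536*v^2 + 46.032*v + 17.64)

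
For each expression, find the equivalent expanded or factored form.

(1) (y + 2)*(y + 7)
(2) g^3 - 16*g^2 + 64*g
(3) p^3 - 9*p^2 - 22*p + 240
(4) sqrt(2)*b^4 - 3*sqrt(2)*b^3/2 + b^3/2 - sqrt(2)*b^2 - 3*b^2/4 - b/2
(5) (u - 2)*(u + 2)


(1) = y^2 + 9*y + 14
(2) = g*(g - 8)^2
(3) = (p - 8)*(p - 6)*(p + 5)
(4) = b*(b - 2)*(b + 1/2)*(sqrt(2)*b + 1/2)
(5) = u^2 - 4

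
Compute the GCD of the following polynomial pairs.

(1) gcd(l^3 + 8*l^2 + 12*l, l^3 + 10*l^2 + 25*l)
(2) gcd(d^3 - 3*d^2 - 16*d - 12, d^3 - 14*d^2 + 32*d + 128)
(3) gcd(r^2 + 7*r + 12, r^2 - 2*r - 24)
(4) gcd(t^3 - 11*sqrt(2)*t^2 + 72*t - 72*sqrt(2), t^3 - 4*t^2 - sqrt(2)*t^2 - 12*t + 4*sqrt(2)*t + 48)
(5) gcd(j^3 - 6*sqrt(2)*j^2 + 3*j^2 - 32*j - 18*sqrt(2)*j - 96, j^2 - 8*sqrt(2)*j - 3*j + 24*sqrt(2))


(1) = l
(2) = d + 2
(3) = gcd((r + 3)*(r + 4), (r - 6)*(r + 4)) = r + 4
(4) = gcd((t - 6*sqrt(2))*(t - 3*sqrt(2))*(t - 2*sqrt(2)), (t - 4)*(t - 3*sqrt(2))*(t + 2*sqrt(2))) = t - 3*sqrt(2)
(5) = j - 8*sqrt(2)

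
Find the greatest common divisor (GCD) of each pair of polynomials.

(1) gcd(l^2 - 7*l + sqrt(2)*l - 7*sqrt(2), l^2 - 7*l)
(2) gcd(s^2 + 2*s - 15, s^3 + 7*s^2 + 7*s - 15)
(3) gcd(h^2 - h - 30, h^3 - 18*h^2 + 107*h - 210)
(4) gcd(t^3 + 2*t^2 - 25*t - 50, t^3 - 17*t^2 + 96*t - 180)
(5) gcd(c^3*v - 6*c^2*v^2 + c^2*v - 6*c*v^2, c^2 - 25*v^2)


(1) = gcd((l - 7)*(l + sqrt(2)), l*(l - 7)) = l - 7
(2) = s + 5
(3) = gcd((h - 6)*(h + 5), (h - 7)*(h - 6)*(h - 5)) = h - 6
(4) = gcd((t - 5)*(t + 2)*(t + 5), (t - 6)^2*(t - 5)) = t - 5
(5) = 1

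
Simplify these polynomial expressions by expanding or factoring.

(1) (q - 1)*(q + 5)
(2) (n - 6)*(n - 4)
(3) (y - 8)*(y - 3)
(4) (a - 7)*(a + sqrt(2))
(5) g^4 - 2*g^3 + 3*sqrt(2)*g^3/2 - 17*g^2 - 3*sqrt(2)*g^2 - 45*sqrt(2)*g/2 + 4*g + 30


(1) = q^2 + 4*q - 5
(2) = n^2 - 10*n + 24
(3) = y^2 - 11*y + 24
(4) = a^2 - 7*a + sqrt(2)*a - 7*sqrt(2)
(5) = (g - 5)*(g + 3)*(g - sqrt(2)/2)*(g + 2*sqrt(2))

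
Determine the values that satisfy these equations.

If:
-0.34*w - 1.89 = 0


Then:
w = -5.56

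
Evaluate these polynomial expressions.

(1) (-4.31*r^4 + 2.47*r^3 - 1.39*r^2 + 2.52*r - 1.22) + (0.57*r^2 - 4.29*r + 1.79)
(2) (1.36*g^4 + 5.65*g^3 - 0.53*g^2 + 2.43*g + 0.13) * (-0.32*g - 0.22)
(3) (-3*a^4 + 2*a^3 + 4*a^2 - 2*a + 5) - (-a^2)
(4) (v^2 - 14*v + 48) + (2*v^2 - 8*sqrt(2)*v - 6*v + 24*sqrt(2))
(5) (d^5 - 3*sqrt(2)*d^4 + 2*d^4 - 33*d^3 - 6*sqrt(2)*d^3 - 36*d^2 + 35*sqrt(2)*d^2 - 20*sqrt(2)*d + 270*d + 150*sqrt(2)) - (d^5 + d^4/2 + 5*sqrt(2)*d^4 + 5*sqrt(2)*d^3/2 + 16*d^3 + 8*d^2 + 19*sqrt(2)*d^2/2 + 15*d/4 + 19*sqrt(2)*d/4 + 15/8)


(1) = -4.31*r^4 + 2.47*r^3 - 0.82*r^2 - 1.77*r + 0.57
(2) = -0.4352*g^5 - 2.1072*g^4 - 1.0734*g^3 - 0.661*g^2 - 0.5762*g - 0.0286
(3) = -3*a^4 + 2*a^3 + 5*a^2 - 2*a + 5
(4) = 3*v^2 - 20*v - 8*sqrt(2)*v + 24*sqrt(2) + 48
(5) = -8*sqrt(2)*d^4 + 3*d^4/2 - 49*d^3 - 17*sqrt(2)*d^3/2 - 44*d^2 + 51*sqrt(2)*d^2/2 - 99*sqrt(2)*d/4 + 1065*d/4 - 15/8 + 150*sqrt(2)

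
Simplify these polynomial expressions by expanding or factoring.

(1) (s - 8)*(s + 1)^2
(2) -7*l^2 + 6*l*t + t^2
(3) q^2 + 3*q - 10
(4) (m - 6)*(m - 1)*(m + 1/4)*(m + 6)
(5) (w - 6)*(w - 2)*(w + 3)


(1) = s^3 - 6*s^2 - 15*s - 8
(2) = (-l + t)*(7*l + t)
(3) = (q - 2)*(q + 5)
(4) = m^4 - 3*m^3/4 - 145*m^2/4 + 27*m + 9
(5) = w^3 - 5*w^2 - 12*w + 36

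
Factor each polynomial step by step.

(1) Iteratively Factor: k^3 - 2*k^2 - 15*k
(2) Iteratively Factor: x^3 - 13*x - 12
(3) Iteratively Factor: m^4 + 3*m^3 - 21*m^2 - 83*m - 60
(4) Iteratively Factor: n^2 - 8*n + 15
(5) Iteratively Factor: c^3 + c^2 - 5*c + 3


(1) = (k + 3)*(k^2 - 5*k) = k*(k + 3)*(k - 5)
(2) = (x + 3)*(x^2 - 3*x - 4) = (x - 4)*(x + 3)*(x + 1)
(3) = (m + 3)*(m^3 - 21*m - 20) = (m + 3)*(m + 4)*(m^2 - 4*m - 5) = (m - 5)*(m + 3)*(m + 4)*(m + 1)
(4) = (n - 3)*(n - 5)
(5) = (c - 1)*(c^2 + 2*c - 3) = (c - 1)^2*(c + 3)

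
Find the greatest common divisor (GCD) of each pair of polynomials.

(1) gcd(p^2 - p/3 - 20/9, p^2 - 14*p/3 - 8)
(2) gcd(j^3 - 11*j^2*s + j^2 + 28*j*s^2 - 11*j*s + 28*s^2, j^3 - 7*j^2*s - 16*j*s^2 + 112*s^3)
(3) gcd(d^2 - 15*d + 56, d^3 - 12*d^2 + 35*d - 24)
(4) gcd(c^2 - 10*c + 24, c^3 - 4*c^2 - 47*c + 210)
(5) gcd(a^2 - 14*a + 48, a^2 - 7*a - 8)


(1) = gcd((p - 5/3)*(p + 4/3), (p - 6)*(p + 4/3)) = p + 4/3
(2) = j^2 - 11*j*s + 28*s^2
(3) = gcd((d - 8)*(d - 7), (d - 8)*(d - 3)*(d - 1)) = d - 8
(4) = gcd((c - 6)*(c - 4), (c - 6)*(c - 5)*(c + 7)) = c - 6
(5) = gcd((a - 8)*(a - 6), (a - 8)*(a + 1)) = a - 8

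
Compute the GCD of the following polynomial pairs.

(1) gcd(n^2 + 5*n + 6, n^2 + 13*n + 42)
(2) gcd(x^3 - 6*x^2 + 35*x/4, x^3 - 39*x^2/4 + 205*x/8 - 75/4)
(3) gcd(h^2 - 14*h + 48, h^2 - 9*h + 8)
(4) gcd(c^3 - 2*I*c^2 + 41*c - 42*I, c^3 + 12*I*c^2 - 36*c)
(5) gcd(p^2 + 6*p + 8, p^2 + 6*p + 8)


(1) = gcd((n + 2)*(n + 3), (n + 6)*(n + 7)) = 1
(2) = x - 5/2
(3) = gcd((h - 8)*(h - 6), (h - 8)*(h - 1)) = h - 8
(4) = gcd((c - 7*I)*(c - I)*(c + 6*I), c*(c + 6*I)^2) = c + 6*I
(5) = p^2 + 6*p + 8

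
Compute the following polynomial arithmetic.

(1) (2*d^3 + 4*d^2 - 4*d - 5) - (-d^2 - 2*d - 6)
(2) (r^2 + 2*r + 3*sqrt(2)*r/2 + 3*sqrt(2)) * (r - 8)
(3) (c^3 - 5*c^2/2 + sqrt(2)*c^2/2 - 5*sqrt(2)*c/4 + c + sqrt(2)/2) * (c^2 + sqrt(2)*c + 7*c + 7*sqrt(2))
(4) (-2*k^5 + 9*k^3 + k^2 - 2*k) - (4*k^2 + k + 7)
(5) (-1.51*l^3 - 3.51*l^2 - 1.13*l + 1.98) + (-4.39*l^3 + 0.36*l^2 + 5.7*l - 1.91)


(1) = 2*d^3 + 5*d^2 - 2*d + 1
(2) = r^3 - 6*r^2 + 3*sqrt(2)*r^2/2 - 16*r - 9*sqrt(2)*r - 24*sqrt(2)
(3) = c^5 + 3*sqrt(2)*c^4/2 + 9*c^4/2 - 31*c^3/2 + 27*sqrt(2)*c^3/4 - 99*sqrt(2)*c^2/4 + 23*c^2/2 - 33*c/2 + 21*sqrt(2)*c/2 + 7
(4) = -2*k^5 + 9*k^3 - 3*k^2 - 3*k - 7
(5) = -5.9*l^3 - 3.15*l^2 + 4.57*l + 0.07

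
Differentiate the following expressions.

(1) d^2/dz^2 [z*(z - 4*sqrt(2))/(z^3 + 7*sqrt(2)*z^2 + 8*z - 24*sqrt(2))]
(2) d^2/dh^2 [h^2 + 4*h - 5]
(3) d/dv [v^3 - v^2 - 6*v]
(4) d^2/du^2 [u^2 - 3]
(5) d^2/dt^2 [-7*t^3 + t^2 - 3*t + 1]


(1) = 2*(z^6 - 12*sqrt(2)*z^5 - 192*z^4 - 248*sqrt(2)*z^3 - 144*z^2 - 4032*sqrt(2)*z - 384)/(z^9 + 21*sqrt(2)*z^8 + 318*z^7 + 950*sqrt(2)*z^6 + 528*z^5 - 6864*sqrt(2)*z^4 - 12160*z^3 + 19584*sqrt(2)*z^2 + 27648*z - 27648*sqrt(2))
(2) = 2
(3) = 3*v^2 - 2*v - 6
(4) = 2
(5) = 2 - 42*t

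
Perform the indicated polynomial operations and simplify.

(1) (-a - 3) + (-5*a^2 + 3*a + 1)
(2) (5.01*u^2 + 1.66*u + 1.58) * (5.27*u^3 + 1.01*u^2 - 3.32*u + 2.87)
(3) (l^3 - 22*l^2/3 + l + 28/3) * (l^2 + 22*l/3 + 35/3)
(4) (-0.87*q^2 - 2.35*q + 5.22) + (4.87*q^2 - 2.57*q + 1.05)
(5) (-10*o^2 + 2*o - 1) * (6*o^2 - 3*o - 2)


(1) = -5*a^2 + 2*a - 2
(2) = 26.4027*u^5 + 13.8083*u^4 - 6.63*u^3 + 10.4633*u^2 - 0.4814*u + 4.5346
(3) = l^5 - 370*l^3/9 - 620*l^2/9 + 721*l/9 + 980/9
(4) = 4.0*q^2 - 4.92*q + 6.27
(5) = -60*o^4 + 42*o^3 + 8*o^2 - o + 2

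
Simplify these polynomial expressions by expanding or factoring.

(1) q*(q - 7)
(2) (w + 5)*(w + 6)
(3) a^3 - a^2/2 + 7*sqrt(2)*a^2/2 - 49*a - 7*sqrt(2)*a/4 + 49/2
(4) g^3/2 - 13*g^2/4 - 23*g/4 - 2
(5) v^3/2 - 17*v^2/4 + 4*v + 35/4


(1) = q^2 - 7*q
(2) = w^2 + 11*w + 30
(3) = (a - 1/2)*(a - 7*sqrt(2)/2)*(a + 7*sqrt(2))
(4) = (g/2 + 1/2)*(g - 8)*(g + 1/2)
(5) = (v/2 + 1/2)*(v - 7)*(v - 5/2)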